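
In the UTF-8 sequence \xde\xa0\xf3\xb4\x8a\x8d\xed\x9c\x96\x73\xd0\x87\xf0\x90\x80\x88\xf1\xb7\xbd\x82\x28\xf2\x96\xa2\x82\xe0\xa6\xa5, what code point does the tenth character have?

U+09A5

Offset 0: leading byte 0xDE = 11011110 → 2-byte char #1 = DE A0.
Offset 2: leading byte 0xF3 = 11110011 → 4-byte char #2 = F3 B4 8A 8D.
Offset 6: leading byte 0xED = 11101101 → 3-byte char #3 = ED 9C 96.
Offset 9: leading byte 0x73 = 01110011 → 1-byte char #4 = 73.
Offset 10: leading byte 0xD0 = 11010000 → 2-byte char #5 = D0 87.
Offset 12: leading byte 0xF0 = 11110000 → 4-byte char #6 = F0 90 80 88.
Offset 16: leading byte 0xF1 = 11110001 → 4-byte char #7 = F1 B7 BD 82.
Offset 20: leading byte 0x28 = 00101000 → 1-byte char #8 = 28.
Offset 21: leading byte 0xF2 = 11110010 → 4-byte char #9 = F2 96 A2 82.
Offset 25: leading byte 0xE0 = 11100000 → 3-byte char #10 = E0 A6 A5.
Leading byte 0xE0 = 11100000 matches 1110xxxx → 3-byte sequence.
Byte 1: 0xE0 = 11100000, payload 0000 (4 bits).
Byte 2: 0xA6 = 10100110 (10xxxxxx ✓), payload 100110.
Byte 3: 0xA5 = 10100101 (10xxxxxx ✓), payload 100101.
Concatenate: 0000100110100101 = 0x9A5 (16 bits → U+09A5).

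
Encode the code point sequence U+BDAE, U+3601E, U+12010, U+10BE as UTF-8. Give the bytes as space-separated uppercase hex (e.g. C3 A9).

EB B6 AE F0 B6 80 9E F0 92 80 90 E1 82 BE

U+BDAE: 3-byte form → EB B6 AE.
U+3601E: 4-byte form → F0 B6 80 9E.
U+12010: 4-byte form → F0 92 80 90.
U+10BE: 3-byte form → E1 82 BE.
Concatenated (14 bytes): EB B6 AE F0 B6 80 9E F0 92 80 90 E1 82 BE.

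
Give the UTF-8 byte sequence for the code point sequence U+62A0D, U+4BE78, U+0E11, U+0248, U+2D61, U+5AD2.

U+62A0D: 4-byte form → F1 A2 A8 8D.
U+4BE78: 4-byte form → F1 8B B9 B8.
U+0E11: 3-byte form → E0 B8 91.
U+0248: 2-byte form → C9 88.
U+2D61: 3-byte form → E2 B5 A1.
U+5AD2: 3-byte form → E5 AB 92.
Concatenated (19 bytes): F1 A2 A8 8D F1 8B B9 B8 E0 B8 91 C9 88 E2 B5 A1 E5 AB 92.

F1 A2 A8 8D F1 8B B9 B8 E0 B8 91 C9 88 E2 B5 A1 E5 AB 92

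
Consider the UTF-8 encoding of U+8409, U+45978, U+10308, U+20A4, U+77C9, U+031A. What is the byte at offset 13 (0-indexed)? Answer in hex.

U+8409 → 3-byte form E8 90 89 at offsets 0–2.
U+45978 → 4-byte form F1 85 A5 B8 at offsets 3–6.
U+10308 → 4-byte form F0 90 8C 88 at offsets 7–10.
U+20A4 → 3-byte form E2 82 A4 at offsets 11–13.
Offset 13 falls in char 4's range; it's byte 3 of E2 82 A4 = 0xA4.

0xA4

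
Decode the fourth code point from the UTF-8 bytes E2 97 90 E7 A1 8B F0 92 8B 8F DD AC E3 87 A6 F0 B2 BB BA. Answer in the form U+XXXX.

Offset 0: leading byte 0xE2 = 11100010 → 3-byte char #1 = E2 97 90.
Offset 3: leading byte 0xE7 = 11100111 → 3-byte char #2 = E7 A1 8B.
Offset 6: leading byte 0xF0 = 11110000 → 4-byte char #3 = F0 92 8B 8F.
Offset 10: leading byte 0xDD = 11011101 → 2-byte char #4 = DD AC.
Leading byte 0xDD = 11011101 matches 110xxxxx → 2-byte sequence.
Byte 1: 0xDD = 11011101, payload 11101 (5 bits).
Byte 2: 0xAC = 10101100 (10xxxxxx ✓), payload 101100.
Concatenate: 11101101100 = 0x76C (11 bits → U+076C).

U+076C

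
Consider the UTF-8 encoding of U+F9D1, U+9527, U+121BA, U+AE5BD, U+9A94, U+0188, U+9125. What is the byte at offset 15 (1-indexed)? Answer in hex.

1-indexed offset 15 is 0-indexed offset 14.
U+F9D1 → 3-byte form EF A7 91 at offsets 0–2.
U+9527 → 3-byte form E9 94 A7 at offsets 3–5.
U+121BA → 4-byte form F0 92 86 BA at offsets 6–9.
U+AE5BD → 4-byte form F2 AE 96 BD at offsets 10–13.
U+9A94 → 3-byte form E9 AA 94 at offsets 14–16.
Offset 14 falls in char 5's range; it's byte 1 of E9 AA 94 = 0xE9.

0xE9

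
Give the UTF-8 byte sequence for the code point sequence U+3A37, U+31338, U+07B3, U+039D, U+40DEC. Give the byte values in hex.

U+3A37: 3-byte form → E3 A8 B7.
U+31338: 4-byte form → F0 B1 8C B8.
U+07B3: 2-byte form → DE B3.
U+039D: 2-byte form → CE 9D.
U+40DEC: 4-byte form → F1 80 B7 AC.
Concatenated (15 bytes): E3 A8 B7 F0 B1 8C B8 DE B3 CE 9D F1 80 B7 AC.

E3 A8 B7 F0 B1 8C B8 DE B3 CE 9D F1 80 B7 AC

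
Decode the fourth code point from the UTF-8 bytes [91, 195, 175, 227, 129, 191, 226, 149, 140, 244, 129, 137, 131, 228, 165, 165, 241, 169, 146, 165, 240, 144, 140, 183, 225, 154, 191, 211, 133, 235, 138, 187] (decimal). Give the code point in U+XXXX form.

Offset 0: leading byte 0x5B = 01011011 → 1-byte char #1 = 5B.
Offset 1: leading byte 0xC3 = 11000011 → 2-byte char #2 = C3 AF.
Offset 3: leading byte 0xE3 = 11100011 → 3-byte char #3 = E3 81 BF.
Offset 6: leading byte 0xE2 = 11100010 → 3-byte char #4 = E2 95 8C.
Leading byte 0xE2 = 11100010 matches 1110xxxx → 3-byte sequence.
Byte 1: 0xE2 = 11100010, payload 0010 (4 bits).
Byte 2: 0x95 = 10010101 (10xxxxxx ✓), payload 010101.
Byte 3: 0x8C = 10001100 (10xxxxxx ✓), payload 001100.
Concatenate: 0010010101001100 = 0x254C (16 bits → U+254C).

U+254C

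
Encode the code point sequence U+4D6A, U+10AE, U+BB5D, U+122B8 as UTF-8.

E4 B5 AA E1 82 AE EB AD 9D F0 92 8A B8

U+4D6A: 3-byte form → E4 B5 AA.
U+10AE: 3-byte form → E1 82 AE.
U+BB5D: 3-byte form → EB AD 9D.
U+122B8: 4-byte form → F0 92 8A B8.
Concatenated (13 bytes): E4 B5 AA E1 82 AE EB AD 9D F0 92 8A B8.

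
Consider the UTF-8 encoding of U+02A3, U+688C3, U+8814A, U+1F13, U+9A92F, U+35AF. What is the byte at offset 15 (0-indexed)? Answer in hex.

U+02A3 → 2-byte form CA A3 at offsets 0–1.
U+688C3 → 4-byte form F1 A8 A3 83 at offsets 2–5.
U+8814A → 4-byte form F2 88 85 8A at offsets 6–9.
U+1F13 → 3-byte form E1 BC 93 at offsets 10–12.
U+9A92F → 4-byte form F2 9A A4 AF at offsets 13–16.
Offset 15 falls in char 5's range; it's byte 3 of F2 9A A4 AF = 0xA4.

0xA4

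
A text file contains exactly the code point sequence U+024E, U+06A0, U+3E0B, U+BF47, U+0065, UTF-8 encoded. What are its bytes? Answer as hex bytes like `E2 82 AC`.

U+024E: 2-byte form → C9 8E.
U+06A0: 2-byte form → DA A0.
U+3E0B: 3-byte form → E3 B8 8B.
U+BF47: 3-byte form → EB BD 87.
U+0065: 1-byte form → 65.
Concatenated (11 bytes): C9 8E DA A0 E3 B8 8B EB BD 87 65.

C9 8E DA A0 E3 B8 8B EB BD 87 65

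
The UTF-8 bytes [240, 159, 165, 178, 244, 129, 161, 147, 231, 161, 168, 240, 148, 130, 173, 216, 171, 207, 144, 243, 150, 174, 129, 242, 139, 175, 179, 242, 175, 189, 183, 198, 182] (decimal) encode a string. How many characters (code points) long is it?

10

Byte at offset 0: 0xF0 = 11110000 → 4-byte char (#1). Advance 4.
Byte at offset 4: 0xF4 = 11110100 → 4-byte char (#2). Advance 4.
Byte at offset 8: 0xE7 = 11100111 → 3-byte char (#3). Advance 3.
Byte at offset 11: 0xF0 = 11110000 → 4-byte char (#4). Advance 4.
Byte at offset 15: 0xD8 = 11011000 → 2-byte char (#5). Advance 2.
Byte at offset 17: 0xCF = 11001111 → 2-byte char (#6). Advance 2.
Byte at offset 19: 0xF3 = 11110011 → 4-byte char (#7). Advance 4.
Byte at offset 23: 0xF2 = 11110010 → 4-byte char (#8). Advance 4.
Byte at offset 27: 0xF2 = 11110010 → 4-byte char (#9). Advance 4.
Byte at offset 31: 0xC6 = 11000110 → 2-byte char (#10). Advance 2.
Reached end at offset 33 after 10 code points.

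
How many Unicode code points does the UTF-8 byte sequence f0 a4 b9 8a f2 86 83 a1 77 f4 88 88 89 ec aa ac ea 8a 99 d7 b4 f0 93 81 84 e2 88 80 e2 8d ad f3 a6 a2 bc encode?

Byte at offset 0: 0xF0 = 11110000 → 4-byte char (#1). Advance 4.
Byte at offset 4: 0xF2 = 11110010 → 4-byte char (#2). Advance 4.
Byte at offset 8: 0x77 = 01110111 → 1-byte char (#3). Advance 1.
Byte at offset 9: 0xF4 = 11110100 → 4-byte char (#4). Advance 4.
Byte at offset 13: 0xEC = 11101100 → 3-byte char (#5). Advance 3.
Byte at offset 16: 0xEA = 11101010 → 3-byte char (#6). Advance 3.
Byte at offset 19: 0xD7 = 11010111 → 2-byte char (#7). Advance 2.
Byte at offset 21: 0xF0 = 11110000 → 4-byte char (#8). Advance 4.
Byte at offset 25: 0xE2 = 11100010 → 3-byte char (#9). Advance 3.
Byte at offset 28: 0xE2 = 11100010 → 3-byte char (#10). Advance 3.
Byte at offset 31: 0xF3 = 11110011 → 4-byte char (#11). Advance 4.
Reached end at offset 35 after 11 code points.

11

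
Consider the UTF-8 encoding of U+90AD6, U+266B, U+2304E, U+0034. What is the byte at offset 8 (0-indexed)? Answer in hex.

0xA3

U+90AD6 → 4-byte form F2 90 AB 96 at offsets 0–3.
U+266B → 3-byte form E2 99 AB at offsets 4–6.
U+2304E → 4-byte form F0 A3 81 8E at offsets 7–10.
Offset 8 falls in char 3's range; it's byte 2 of F0 A3 81 8E = 0xA3.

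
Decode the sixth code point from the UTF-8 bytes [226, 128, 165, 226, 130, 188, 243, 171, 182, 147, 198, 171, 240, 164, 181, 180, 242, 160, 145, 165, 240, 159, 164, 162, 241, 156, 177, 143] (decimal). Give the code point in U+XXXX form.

Offset 0: leading byte 0xE2 = 11100010 → 3-byte char #1 = E2 80 A5.
Offset 3: leading byte 0xE2 = 11100010 → 3-byte char #2 = E2 82 BC.
Offset 6: leading byte 0xF3 = 11110011 → 4-byte char #3 = F3 AB B6 93.
Offset 10: leading byte 0xC6 = 11000110 → 2-byte char #4 = C6 AB.
Offset 12: leading byte 0xF0 = 11110000 → 4-byte char #5 = F0 A4 B5 B4.
Offset 16: leading byte 0xF2 = 11110010 → 4-byte char #6 = F2 A0 91 A5.
Leading byte 0xF2 = 11110010 matches 11110xxx → 4-byte sequence.
Byte 1: 0xF2 = 11110010, payload 010 (3 bits).
Byte 2: 0xA0 = 10100000 (10xxxxxx ✓), payload 100000.
Byte 3: 0x91 = 10010001 (10xxxxxx ✓), payload 010001.
Byte 4: 0xA5 = 10100101 (10xxxxxx ✓), payload 100101.
Concatenate: 010100000010001100101 = 0xA0465 (21 bits → U+A0465).

U+A0465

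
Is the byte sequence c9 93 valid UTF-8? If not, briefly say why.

valid

Leading byte 0xC9 = 11001001 → 2-byte form.
Continuation bytes 0x93=10010011 all match 10xxxxxx.
Decoded value 0x253 is ≥ 0x80 (shortest form) and not a surrogate.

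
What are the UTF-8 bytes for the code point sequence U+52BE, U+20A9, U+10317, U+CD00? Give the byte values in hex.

U+52BE: 3-byte form → E5 8A BE.
U+20A9: 3-byte form → E2 82 A9.
U+10317: 4-byte form → F0 90 8C 97.
U+CD00: 3-byte form → EC B4 80.
Concatenated (13 bytes): E5 8A BE E2 82 A9 F0 90 8C 97 EC B4 80.

E5 8A BE E2 82 A9 F0 90 8C 97 EC B4 80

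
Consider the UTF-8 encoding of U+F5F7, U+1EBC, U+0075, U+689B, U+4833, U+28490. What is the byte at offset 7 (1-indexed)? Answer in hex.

0x75

1-indexed offset 7 is 0-indexed offset 6.
U+F5F7 → 3-byte form EF 97 B7 at offsets 0–2.
U+1EBC → 3-byte form E1 BA BC at offsets 3–5.
U+0075 → 1-byte form 75 at offsets 6–6.
Offset 6 falls in char 3's range; it's byte 1 of 75 = 0x75.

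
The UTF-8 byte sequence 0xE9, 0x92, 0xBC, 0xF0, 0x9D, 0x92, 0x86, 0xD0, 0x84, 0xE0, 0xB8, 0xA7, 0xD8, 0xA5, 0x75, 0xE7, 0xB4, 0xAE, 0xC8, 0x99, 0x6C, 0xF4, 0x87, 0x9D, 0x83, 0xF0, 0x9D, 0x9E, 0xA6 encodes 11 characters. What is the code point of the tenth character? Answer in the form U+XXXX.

Offset 0: leading byte 0xE9 = 11101001 → 3-byte char #1 = E9 92 BC.
Offset 3: leading byte 0xF0 = 11110000 → 4-byte char #2 = F0 9D 92 86.
Offset 7: leading byte 0xD0 = 11010000 → 2-byte char #3 = D0 84.
Offset 9: leading byte 0xE0 = 11100000 → 3-byte char #4 = E0 B8 A7.
Offset 12: leading byte 0xD8 = 11011000 → 2-byte char #5 = D8 A5.
Offset 14: leading byte 0x75 = 01110101 → 1-byte char #6 = 75.
Offset 15: leading byte 0xE7 = 11100111 → 3-byte char #7 = E7 B4 AE.
Offset 18: leading byte 0xC8 = 11001000 → 2-byte char #8 = C8 99.
Offset 20: leading byte 0x6C = 01101100 → 1-byte char #9 = 6C.
Offset 21: leading byte 0xF4 = 11110100 → 4-byte char #10 = F4 87 9D 83.
Leading byte 0xF4 = 11110100 matches 11110xxx → 4-byte sequence.
Byte 1: 0xF4 = 11110100, payload 100 (3 bits).
Byte 2: 0x87 = 10000111 (10xxxxxx ✓), payload 000111.
Byte 3: 0x9D = 10011101 (10xxxxxx ✓), payload 011101.
Byte 4: 0x83 = 10000011 (10xxxxxx ✓), payload 000011.
Concatenate: 100000111011101000011 = 0x107743 (21 bits → U+107743).

U+107743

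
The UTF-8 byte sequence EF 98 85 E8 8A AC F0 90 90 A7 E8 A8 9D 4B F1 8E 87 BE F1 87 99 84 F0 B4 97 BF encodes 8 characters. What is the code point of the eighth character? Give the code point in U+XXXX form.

U+345FF

Offset 0: leading byte 0xEF = 11101111 → 3-byte char #1 = EF 98 85.
Offset 3: leading byte 0xE8 = 11101000 → 3-byte char #2 = E8 8A AC.
Offset 6: leading byte 0xF0 = 11110000 → 4-byte char #3 = F0 90 90 A7.
Offset 10: leading byte 0xE8 = 11101000 → 3-byte char #4 = E8 A8 9D.
Offset 13: leading byte 0x4B = 01001011 → 1-byte char #5 = 4B.
Offset 14: leading byte 0xF1 = 11110001 → 4-byte char #6 = F1 8E 87 BE.
Offset 18: leading byte 0xF1 = 11110001 → 4-byte char #7 = F1 87 99 84.
Offset 22: leading byte 0xF0 = 11110000 → 4-byte char #8 = F0 B4 97 BF.
Leading byte 0xF0 = 11110000 matches 11110xxx → 4-byte sequence.
Byte 1: 0xF0 = 11110000, payload 000 (3 bits).
Byte 2: 0xB4 = 10110100 (10xxxxxx ✓), payload 110100.
Byte 3: 0x97 = 10010111 (10xxxxxx ✓), payload 010111.
Byte 4: 0xBF = 10111111 (10xxxxxx ✓), payload 111111.
Concatenate: 000110100010111111111 = 0x345FF (21 bits → U+345FF).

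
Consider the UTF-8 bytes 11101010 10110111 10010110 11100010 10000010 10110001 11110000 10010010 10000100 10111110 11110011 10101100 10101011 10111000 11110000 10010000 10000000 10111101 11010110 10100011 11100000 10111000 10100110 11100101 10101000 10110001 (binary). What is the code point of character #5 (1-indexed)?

U+1003D

Offset 0: leading byte 0xEA = 11101010 → 3-byte char #1 = EA B7 96.
Offset 3: leading byte 0xE2 = 11100010 → 3-byte char #2 = E2 82 B1.
Offset 6: leading byte 0xF0 = 11110000 → 4-byte char #3 = F0 92 84 BE.
Offset 10: leading byte 0xF3 = 11110011 → 4-byte char #4 = F3 AC AB B8.
Offset 14: leading byte 0xF0 = 11110000 → 4-byte char #5 = F0 90 80 BD.
Leading byte 0xF0 = 11110000 matches 11110xxx → 4-byte sequence.
Byte 1: 0xF0 = 11110000, payload 000 (3 bits).
Byte 2: 0x90 = 10010000 (10xxxxxx ✓), payload 010000.
Byte 3: 0x80 = 10000000 (10xxxxxx ✓), payload 000000.
Byte 4: 0xBD = 10111101 (10xxxxxx ✓), payload 111101.
Concatenate: 000010000000000111101 = 0x1003D (21 bits → U+1003D).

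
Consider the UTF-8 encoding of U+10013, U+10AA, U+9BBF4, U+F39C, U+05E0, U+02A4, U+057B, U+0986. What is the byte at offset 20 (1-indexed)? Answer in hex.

1-indexed offset 20 is 0-indexed offset 19.
U+10013 → 4-byte form F0 90 80 93 at offsets 0–3.
U+10AA → 3-byte form E1 82 AA at offsets 4–6.
U+9BBF4 → 4-byte form F2 9B AF B4 at offsets 7–10.
U+F39C → 3-byte form EF 8E 9C at offsets 11–13.
U+05E0 → 2-byte form D7 A0 at offsets 14–15.
U+02A4 → 2-byte form CA A4 at offsets 16–17.
U+057B → 2-byte form D5 BB at offsets 18–19.
Offset 19 falls in char 7's range; it's byte 2 of D5 BB = 0xBB.

0xBB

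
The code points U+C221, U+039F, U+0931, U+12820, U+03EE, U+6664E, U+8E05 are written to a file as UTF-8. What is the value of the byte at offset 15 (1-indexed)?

1-indexed offset 15 is 0-indexed offset 14.
U+C221 → 3-byte form EC 88 A1 at offsets 0–2.
U+039F → 2-byte form CE 9F at offsets 3–4.
U+0931 → 3-byte form E0 A4 B1 at offsets 5–7.
U+12820 → 4-byte form F0 92 A0 A0 at offsets 8–11.
U+03EE → 2-byte form CF AE at offsets 12–13.
U+6664E → 4-byte form F1 A6 99 8E at offsets 14–17.
Offset 14 falls in char 6's range; it's byte 1 of F1 A6 99 8E = 0xF1.

0xF1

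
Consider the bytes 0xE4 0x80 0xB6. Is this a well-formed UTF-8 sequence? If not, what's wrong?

Leading byte 0xE4 = 11100100 → 3-byte form.
Continuation bytes 0x80=10000000, 0xB6=10110110 all match 10xxxxxx.
Decoded value 0x4036 is ≥ 0x800 (shortest form) and not a surrogate.

valid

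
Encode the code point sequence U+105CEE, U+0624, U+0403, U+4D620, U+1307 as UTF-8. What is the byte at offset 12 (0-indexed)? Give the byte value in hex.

U+105CEE → 4-byte form F4 85 B3 AE at offsets 0–3.
U+0624 → 2-byte form D8 A4 at offsets 4–5.
U+0403 → 2-byte form D0 83 at offsets 6–7.
U+4D620 → 4-byte form F1 8D 98 A0 at offsets 8–11.
U+1307 → 3-byte form E1 8C 87 at offsets 12–14.
Offset 12 falls in char 5's range; it's byte 1 of E1 8C 87 = 0xE1.

0xE1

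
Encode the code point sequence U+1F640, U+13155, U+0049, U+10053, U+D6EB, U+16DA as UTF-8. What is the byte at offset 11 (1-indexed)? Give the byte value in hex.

0x90

1-indexed offset 11 is 0-indexed offset 10.
U+1F640 → 4-byte form F0 9F 99 80 at offsets 0–3.
U+13155 → 4-byte form F0 93 85 95 at offsets 4–7.
U+0049 → 1-byte form 49 at offsets 8–8.
U+10053 → 4-byte form F0 90 81 93 at offsets 9–12.
Offset 10 falls in char 4's range; it's byte 2 of F0 90 81 93 = 0x90.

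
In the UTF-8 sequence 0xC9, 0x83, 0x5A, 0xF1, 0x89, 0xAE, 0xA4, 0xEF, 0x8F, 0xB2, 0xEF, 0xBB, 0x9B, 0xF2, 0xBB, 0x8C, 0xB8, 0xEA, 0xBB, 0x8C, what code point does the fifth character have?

U+FEDB

Offset 0: leading byte 0xC9 = 11001001 → 2-byte char #1 = C9 83.
Offset 2: leading byte 0x5A = 01011010 → 1-byte char #2 = 5A.
Offset 3: leading byte 0xF1 = 11110001 → 4-byte char #3 = F1 89 AE A4.
Offset 7: leading byte 0xEF = 11101111 → 3-byte char #4 = EF 8F B2.
Offset 10: leading byte 0xEF = 11101111 → 3-byte char #5 = EF BB 9B.
Leading byte 0xEF = 11101111 matches 1110xxxx → 3-byte sequence.
Byte 1: 0xEF = 11101111, payload 1111 (4 bits).
Byte 2: 0xBB = 10111011 (10xxxxxx ✓), payload 111011.
Byte 3: 0x9B = 10011011 (10xxxxxx ✓), payload 011011.
Concatenate: 1111111011011011 = 0xFEDB (16 bits → U+FEDB).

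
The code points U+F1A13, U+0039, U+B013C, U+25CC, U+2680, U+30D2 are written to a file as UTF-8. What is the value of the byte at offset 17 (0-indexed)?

U+F1A13 → 4-byte form F3 B1 A8 93 at offsets 0–3.
U+0039 → 1-byte form 39 at offsets 4–4.
U+B013C → 4-byte form F2 B0 84 BC at offsets 5–8.
U+25CC → 3-byte form E2 97 8C at offsets 9–11.
U+2680 → 3-byte form E2 9A 80 at offsets 12–14.
U+30D2 → 3-byte form E3 83 92 at offsets 15–17.
Offset 17 falls in char 6's range; it's byte 3 of E3 83 92 = 0x92.

0x92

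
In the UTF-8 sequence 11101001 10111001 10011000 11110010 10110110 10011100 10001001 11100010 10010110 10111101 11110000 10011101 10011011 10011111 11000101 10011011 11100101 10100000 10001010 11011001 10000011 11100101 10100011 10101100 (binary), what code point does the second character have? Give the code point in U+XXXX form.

U+B6709

Offset 0: leading byte 0xE9 = 11101001 → 3-byte char #1 = E9 B9 98.
Offset 3: leading byte 0xF2 = 11110010 → 4-byte char #2 = F2 B6 9C 89.
Leading byte 0xF2 = 11110010 matches 11110xxx → 4-byte sequence.
Byte 1: 0xF2 = 11110010, payload 010 (3 bits).
Byte 2: 0xB6 = 10110110 (10xxxxxx ✓), payload 110110.
Byte 3: 0x9C = 10011100 (10xxxxxx ✓), payload 011100.
Byte 4: 0x89 = 10001001 (10xxxxxx ✓), payload 001001.
Concatenate: 010110110011100001001 = 0xB6709 (21 bits → U+B6709).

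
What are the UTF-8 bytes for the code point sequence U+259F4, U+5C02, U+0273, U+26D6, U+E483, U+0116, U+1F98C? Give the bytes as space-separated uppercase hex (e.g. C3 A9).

U+259F4: 4-byte form → F0 A5 A7 B4.
U+5C02: 3-byte form → E5 B0 82.
U+0273: 2-byte form → C9 B3.
U+26D6: 3-byte form → E2 9B 96.
U+E483: 3-byte form → EE 92 83.
U+0116: 2-byte form → C4 96.
U+1F98C: 4-byte form → F0 9F A6 8C.
Concatenated (21 bytes): F0 A5 A7 B4 E5 B0 82 C9 B3 E2 9B 96 EE 92 83 C4 96 F0 9F A6 8C.

F0 A5 A7 B4 E5 B0 82 C9 B3 E2 9B 96 EE 92 83 C4 96 F0 9F A6 8C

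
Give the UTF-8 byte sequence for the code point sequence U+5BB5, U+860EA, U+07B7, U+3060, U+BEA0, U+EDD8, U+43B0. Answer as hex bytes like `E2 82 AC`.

E5 AE B5 F2 86 83 AA DE B7 E3 81 A0 EB BA A0 EE B7 98 E4 8E B0

U+5BB5: 3-byte form → E5 AE B5.
U+860EA: 4-byte form → F2 86 83 AA.
U+07B7: 2-byte form → DE B7.
U+3060: 3-byte form → E3 81 A0.
U+BEA0: 3-byte form → EB BA A0.
U+EDD8: 3-byte form → EE B7 98.
U+43B0: 3-byte form → E4 8E B0.
Concatenated (21 bytes): E5 AE B5 F2 86 83 AA DE B7 E3 81 A0 EB BA A0 EE B7 98 E4 8E B0.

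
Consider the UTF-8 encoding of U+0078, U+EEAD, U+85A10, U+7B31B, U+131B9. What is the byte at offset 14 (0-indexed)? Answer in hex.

0x86

U+0078 → 1-byte form 78 at offsets 0–0.
U+EEAD → 3-byte form EE BA AD at offsets 1–3.
U+85A10 → 4-byte form F2 85 A8 90 at offsets 4–7.
U+7B31B → 4-byte form F1 BB 8C 9B at offsets 8–11.
U+131B9 → 4-byte form F0 93 86 B9 at offsets 12–15.
Offset 14 falls in char 5's range; it's byte 3 of F0 93 86 B9 = 0x86.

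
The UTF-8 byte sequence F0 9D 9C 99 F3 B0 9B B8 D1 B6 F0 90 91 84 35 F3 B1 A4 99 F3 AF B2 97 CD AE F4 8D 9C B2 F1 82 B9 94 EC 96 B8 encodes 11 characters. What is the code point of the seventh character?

Offset 0: leading byte 0xF0 = 11110000 → 4-byte char #1 = F0 9D 9C 99.
Offset 4: leading byte 0xF3 = 11110011 → 4-byte char #2 = F3 B0 9B B8.
Offset 8: leading byte 0xD1 = 11010001 → 2-byte char #3 = D1 B6.
Offset 10: leading byte 0xF0 = 11110000 → 4-byte char #4 = F0 90 91 84.
Offset 14: leading byte 0x35 = 00110101 → 1-byte char #5 = 35.
Offset 15: leading byte 0xF3 = 11110011 → 4-byte char #6 = F3 B1 A4 99.
Offset 19: leading byte 0xF3 = 11110011 → 4-byte char #7 = F3 AF B2 97.
Leading byte 0xF3 = 11110011 matches 11110xxx → 4-byte sequence.
Byte 1: 0xF3 = 11110011, payload 011 (3 bits).
Byte 2: 0xAF = 10101111 (10xxxxxx ✓), payload 101111.
Byte 3: 0xB2 = 10110010 (10xxxxxx ✓), payload 110010.
Byte 4: 0x97 = 10010111 (10xxxxxx ✓), payload 010111.
Concatenate: 011101111110010010111 = 0xEFC97 (21 bits → U+EFC97).

U+EFC97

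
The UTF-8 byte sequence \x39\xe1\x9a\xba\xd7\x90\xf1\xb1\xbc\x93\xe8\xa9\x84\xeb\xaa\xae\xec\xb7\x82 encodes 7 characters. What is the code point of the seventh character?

U+CDC2

Offset 0: leading byte 0x39 = 00111001 → 1-byte char #1 = 39.
Offset 1: leading byte 0xE1 = 11100001 → 3-byte char #2 = E1 9A BA.
Offset 4: leading byte 0xD7 = 11010111 → 2-byte char #3 = D7 90.
Offset 6: leading byte 0xF1 = 11110001 → 4-byte char #4 = F1 B1 BC 93.
Offset 10: leading byte 0xE8 = 11101000 → 3-byte char #5 = E8 A9 84.
Offset 13: leading byte 0xEB = 11101011 → 3-byte char #6 = EB AA AE.
Offset 16: leading byte 0xEC = 11101100 → 3-byte char #7 = EC B7 82.
Leading byte 0xEC = 11101100 matches 1110xxxx → 3-byte sequence.
Byte 1: 0xEC = 11101100, payload 1100 (4 bits).
Byte 2: 0xB7 = 10110111 (10xxxxxx ✓), payload 110111.
Byte 3: 0x82 = 10000010 (10xxxxxx ✓), payload 000010.
Concatenate: 1100110111000010 = 0xCDC2 (16 bits → U+CDC2).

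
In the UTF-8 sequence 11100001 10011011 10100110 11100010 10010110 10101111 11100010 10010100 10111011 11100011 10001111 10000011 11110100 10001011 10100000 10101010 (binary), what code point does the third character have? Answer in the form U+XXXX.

Offset 0: leading byte 0xE1 = 11100001 → 3-byte char #1 = E1 9B A6.
Offset 3: leading byte 0xE2 = 11100010 → 3-byte char #2 = E2 96 AF.
Offset 6: leading byte 0xE2 = 11100010 → 3-byte char #3 = E2 94 BB.
Leading byte 0xE2 = 11100010 matches 1110xxxx → 3-byte sequence.
Byte 1: 0xE2 = 11100010, payload 0010 (4 bits).
Byte 2: 0x94 = 10010100 (10xxxxxx ✓), payload 010100.
Byte 3: 0xBB = 10111011 (10xxxxxx ✓), payload 111011.
Concatenate: 0010010100111011 = 0x253B (16 bits → U+253B).

U+253B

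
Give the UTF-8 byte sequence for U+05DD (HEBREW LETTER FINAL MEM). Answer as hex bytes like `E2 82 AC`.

D7 9D

U+05DD = 0x5DD = 1501 decimal. In range U+0080–U+07FF → 2-byte form: 110xxxxx 10xxxxxx.
Binary (11 bits): 10111011101.
Split 5+6: 10111 | 011101.
Byte 1: 11010111 = 0xD7.
Byte 2: 10011101 = 0x9D.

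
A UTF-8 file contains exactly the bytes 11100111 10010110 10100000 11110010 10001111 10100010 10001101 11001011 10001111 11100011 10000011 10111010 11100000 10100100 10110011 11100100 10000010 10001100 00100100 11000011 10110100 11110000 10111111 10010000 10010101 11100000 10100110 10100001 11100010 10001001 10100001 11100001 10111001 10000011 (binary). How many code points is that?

Byte at offset 0: 0xE7 = 11100111 → 3-byte char (#1). Advance 3.
Byte at offset 3: 0xF2 = 11110010 → 4-byte char (#2). Advance 4.
Byte at offset 7: 0xCB = 11001011 → 2-byte char (#3). Advance 2.
Byte at offset 9: 0xE3 = 11100011 → 3-byte char (#4). Advance 3.
Byte at offset 12: 0xE0 = 11100000 → 3-byte char (#5). Advance 3.
Byte at offset 15: 0xE4 = 11100100 → 3-byte char (#6). Advance 3.
Byte at offset 18: 0x24 = 00100100 → 1-byte char (#7). Advance 1.
Byte at offset 19: 0xC3 = 11000011 → 2-byte char (#8). Advance 2.
Byte at offset 21: 0xF0 = 11110000 → 4-byte char (#9). Advance 4.
Byte at offset 25: 0xE0 = 11100000 → 3-byte char (#10). Advance 3.
Byte at offset 28: 0xE2 = 11100010 → 3-byte char (#11). Advance 3.
Byte at offset 31: 0xE1 = 11100001 → 3-byte char (#12). Advance 3.
Reached end at offset 34 after 12 code points.

12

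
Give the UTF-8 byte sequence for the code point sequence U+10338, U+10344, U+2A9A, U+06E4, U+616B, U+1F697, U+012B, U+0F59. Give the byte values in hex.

U+10338: 4-byte form → F0 90 8C B8.
U+10344: 4-byte form → F0 90 8D 84.
U+2A9A: 3-byte form → E2 AA 9A.
U+06E4: 2-byte form → DB A4.
U+616B: 3-byte form → E6 85 AB.
U+1F697: 4-byte form → F0 9F 9A 97.
U+012B: 2-byte form → C4 AB.
U+0F59: 3-byte form → E0 BD 99.
Concatenated (25 bytes): F0 90 8C B8 F0 90 8D 84 E2 AA 9A DB A4 E6 85 AB F0 9F 9A 97 C4 AB E0 BD 99.

F0 90 8C B8 F0 90 8D 84 E2 AA 9A DB A4 E6 85 AB F0 9F 9A 97 C4 AB E0 BD 99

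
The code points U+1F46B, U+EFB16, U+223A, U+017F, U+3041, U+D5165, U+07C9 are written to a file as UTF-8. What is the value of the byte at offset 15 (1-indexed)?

1-indexed offset 15 is 0-indexed offset 14.
U+1F46B → 4-byte form F0 9F 91 AB at offsets 0–3.
U+EFB16 → 4-byte form F3 AF AC 96 at offsets 4–7.
U+223A → 3-byte form E2 88 BA at offsets 8–10.
U+017F → 2-byte form C5 BF at offsets 11–12.
U+3041 → 3-byte form E3 81 81 at offsets 13–15.
Offset 14 falls in char 5's range; it's byte 2 of E3 81 81 = 0x81.

0x81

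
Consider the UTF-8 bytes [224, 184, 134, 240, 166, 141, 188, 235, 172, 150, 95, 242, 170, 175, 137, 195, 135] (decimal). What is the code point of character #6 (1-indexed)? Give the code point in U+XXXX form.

U+00C7

Offset 0: leading byte 0xE0 = 11100000 → 3-byte char #1 = E0 B8 86.
Offset 3: leading byte 0xF0 = 11110000 → 4-byte char #2 = F0 A6 8D BC.
Offset 7: leading byte 0xEB = 11101011 → 3-byte char #3 = EB AC 96.
Offset 10: leading byte 0x5F = 01011111 → 1-byte char #4 = 5F.
Offset 11: leading byte 0xF2 = 11110010 → 4-byte char #5 = F2 AA AF 89.
Offset 15: leading byte 0xC3 = 11000011 → 2-byte char #6 = C3 87.
Leading byte 0xC3 = 11000011 matches 110xxxxx → 2-byte sequence.
Byte 1: 0xC3 = 11000011, payload 00011 (5 bits).
Byte 2: 0x87 = 10000111 (10xxxxxx ✓), payload 000111.
Concatenate: 00011000111 = 0xC7 (11 bits → U+00C7).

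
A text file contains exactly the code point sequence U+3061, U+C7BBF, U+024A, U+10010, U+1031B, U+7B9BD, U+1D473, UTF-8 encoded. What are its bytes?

U+3061: 3-byte form → E3 81 A1.
U+C7BBF: 4-byte form → F3 87 AE BF.
U+024A: 2-byte form → C9 8A.
U+10010: 4-byte form → F0 90 80 90.
U+1031B: 4-byte form → F0 90 8C 9B.
U+7B9BD: 4-byte form → F1 BB A6 BD.
U+1D473: 4-byte form → F0 9D 91 B3.
Concatenated (25 bytes): E3 81 A1 F3 87 AE BF C9 8A F0 90 80 90 F0 90 8C 9B F1 BB A6 BD F0 9D 91 B3.

E3 81 A1 F3 87 AE BF C9 8A F0 90 80 90 F0 90 8C 9B F1 BB A6 BD F0 9D 91 B3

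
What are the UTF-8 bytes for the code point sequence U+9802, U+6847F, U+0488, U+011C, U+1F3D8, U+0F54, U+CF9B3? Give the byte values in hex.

U+9802: 3-byte form → E9 A0 82.
U+6847F: 4-byte form → F1 A8 91 BF.
U+0488: 2-byte form → D2 88.
U+011C: 2-byte form → C4 9C.
U+1F3D8: 4-byte form → F0 9F 8F 98.
U+0F54: 3-byte form → E0 BD 94.
U+CF9B3: 4-byte form → F3 8F A6 B3.
Concatenated (22 bytes): E9 A0 82 F1 A8 91 BF D2 88 C4 9C F0 9F 8F 98 E0 BD 94 F3 8F A6 B3.

E9 A0 82 F1 A8 91 BF D2 88 C4 9C F0 9F 8F 98 E0 BD 94 F3 8F A6 B3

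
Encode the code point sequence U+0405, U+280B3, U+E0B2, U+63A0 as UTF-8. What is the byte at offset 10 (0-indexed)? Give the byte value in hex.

0x8E

U+0405 → 2-byte form D0 85 at offsets 0–1.
U+280B3 → 4-byte form F0 A8 82 B3 at offsets 2–5.
U+E0B2 → 3-byte form EE 82 B2 at offsets 6–8.
U+63A0 → 3-byte form E6 8E A0 at offsets 9–11.
Offset 10 falls in char 4's range; it's byte 2 of E6 8E A0 = 0x8E.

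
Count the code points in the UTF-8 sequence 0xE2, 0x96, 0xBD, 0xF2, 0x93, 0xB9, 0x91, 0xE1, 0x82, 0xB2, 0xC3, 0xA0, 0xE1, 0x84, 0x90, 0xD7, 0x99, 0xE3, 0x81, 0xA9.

Byte at offset 0: 0xE2 = 11100010 → 3-byte char (#1). Advance 3.
Byte at offset 3: 0xF2 = 11110010 → 4-byte char (#2). Advance 4.
Byte at offset 7: 0xE1 = 11100001 → 3-byte char (#3). Advance 3.
Byte at offset 10: 0xC3 = 11000011 → 2-byte char (#4). Advance 2.
Byte at offset 12: 0xE1 = 11100001 → 3-byte char (#5). Advance 3.
Byte at offset 15: 0xD7 = 11010111 → 2-byte char (#6). Advance 2.
Byte at offset 17: 0xE3 = 11100011 → 3-byte char (#7). Advance 3.
Reached end at offset 20 after 7 code points.

7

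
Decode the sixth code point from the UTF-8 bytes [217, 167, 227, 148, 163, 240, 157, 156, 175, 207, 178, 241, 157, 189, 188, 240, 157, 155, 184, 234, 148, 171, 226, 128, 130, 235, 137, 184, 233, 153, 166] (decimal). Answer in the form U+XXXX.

U+1D6F8

Offset 0: leading byte 0xD9 = 11011001 → 2-byte char #1 = D9 A7.
Offset 2: leading byte 0xE3 = 11100011 → 3-byte char #2 = E3 94 A3.
Offset 5: leading byte 0xF0 = 11110000 → 4-byte char #3 = F0 9D 9C AF.
Offset 9: leading byte 0xCF = 11001111 → 2-byte char #4 = CF B2.
Offset 11: leading byte 0xF1 = 11110001 → 4-byte char #5 = F1 9D BD BC.
Offset 15: leading byte 0xF0 = 11110000 → 4-byte char #6 = F0 9D 9B B8.
Leading byte 0xF0 = 11110000 matches 11110xxx → 4-byte sequence.
Byte 1: 0xF0 = 11110000, payload 000 (3 bits).
Byte 2: 0x9D = 10011101 (10xxxxxx ✓), payload 011101.
Byte 3: 0x9B = 10011011 (10xxxxxx ✓), payload 011011.
Byte 4: 0xB8 = 10111000 (10xxxxxx ✓), payload 111000.
Concatenate: 000011101011011111000 = 0x1D6F8 (21 bits → U+1D6F8).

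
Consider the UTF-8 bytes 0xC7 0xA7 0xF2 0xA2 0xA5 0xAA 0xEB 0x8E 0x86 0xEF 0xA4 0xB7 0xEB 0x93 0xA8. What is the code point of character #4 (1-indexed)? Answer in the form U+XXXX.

U+F937

Offset 0: leading byte 0xC7 = 11000111 → 2-byte char #1 = C7 A7.
Offset 2: leading byte 0xF2 = 11110010 → 4-byte char #2 = F2 A2 A5 AA.
Offset 6: leading byte 0xEB = 11101011 → 3-byte char #3 = EB 8E 86.
Offset 9: leading byte 0xEF = 11101111 → 3-byte char #4 = EF A4 B7.
Leading byte 0xEF = 11101111 matches 1110xxxx → 3-byte sequence.
Byte 1: 0xEF = 11101111, payload 1111 (4 bits).
Byte 2: 0xA4 = 10100100 (10xxxxxx ✓), payload 100100.
Byte 3: 0xB7 = 10110111 (10xxxxxx ✓), payload 110111.
Concatenate: 1111100100110111 = 0xF937 (16 bits → U+F937).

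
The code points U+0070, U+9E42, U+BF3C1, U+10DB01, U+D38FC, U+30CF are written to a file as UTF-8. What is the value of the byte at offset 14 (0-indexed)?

0xA3

U+0070 → 1-byte form 70 at offsets 0–0.
U+9E42 → 3-byte form E9 B9 82 at offsets 1–3.
U+BF3C1 → 4-byte form F2 BF 8F 81 at offsets 4–7.
U+10DB01 → 4-byte form F4 8D AC 81 at offsets 8–11.
U+D38FC → 4-byte form F3 93 A3 BC at offsets 12–15.
Offset 14 falls in char 5's range; it's byte 3 of F3 93 A3 BC = 0xA3.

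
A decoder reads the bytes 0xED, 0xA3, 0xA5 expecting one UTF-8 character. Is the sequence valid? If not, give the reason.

Structurally a 3-byte sequence; payload = 0xD8E5.
But 0xD8E5 is in U+D800–U+DFFF, the surrogate range. Surrogates are not Unicode scalar values and are forbidden in UTF-8.

invalid (encodes a surrogate (U+D800–U+DFFF))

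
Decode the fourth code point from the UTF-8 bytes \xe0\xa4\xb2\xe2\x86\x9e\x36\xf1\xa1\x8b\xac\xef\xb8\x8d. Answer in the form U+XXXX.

Offset 0: leading byte 0xE0 = 11100000 → 3-byte char #1 = E0 A4 B2.
Offset 3: leading byte 0xE2 = 11100010 → 3-byte char #2 = E2 86 9E.
Offset 6: leading byte 0x36 = 00110110 → 1-byte char #3 = 36.
Offset 7: leading byte 0xF1 = 11110001 → 4-byte char #4 = F1 A1 8B AC.
Leading byte 0xF1 = 11110001 matches 11110xxx → 4-byte sequence.
Byte 1: 0xF1 = 11110001, payload 001 (3 bits).
Byte 2: 0xA1 = 10100001 (10xxxxxx ✓), payload 100001.
Byte 3: 0x8B = 10001011 (10xxxxxx ✓), payload 001011.
Byte 4: 0xAC = 10101100 (10xxxxxx ✓), payload 101100.
Concatenate: 001100001001011101100 = 0x612EC (21 bits → U+612EC).

U+612EC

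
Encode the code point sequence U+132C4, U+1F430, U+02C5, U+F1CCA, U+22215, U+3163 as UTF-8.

F0 93 8B 84 F0 9F 90 B0 CB 85 F3 B1 B3 8A F0 A2 88 95 E3 85 A3

U+132C4: 4-byte form → F0 93 8B 84.
U+1F430: 4-byte form → F0 9F 90 B0.
U+02C5: 2-byte form → CB 85.
U+F1CCA: 4-byte form → F3 B1 B3 8A.
U+22215: 4-byte form → F0 A2 88 95.
U+3163: 3-byte form → E3 85 A3.
Concatenated (21 bytes): F0 93 8B 84 F0 9F 90 B0 CB 85 F3 B1 B3 8A F0 A2 88 95 E3 85 A3.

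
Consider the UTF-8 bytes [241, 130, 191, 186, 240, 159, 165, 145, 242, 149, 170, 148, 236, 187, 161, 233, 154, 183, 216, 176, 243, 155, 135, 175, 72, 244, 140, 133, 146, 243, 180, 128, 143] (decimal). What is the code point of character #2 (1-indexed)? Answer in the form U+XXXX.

U+1F951

Offset 0: leading byte 0xF1 = 11110001 → 4-byte char #1 = F1 82 BF BA.
Offset 4: leading byte 0xF0 = 11110000 → 4-byte char #2 = F0 9F A5 91.
Leading byte 0xF0 = 11110000 matches 11110xxx → 4-byte sequence.
Byte 1: 0xF0 = 11110000, payload 000 (3 bits).
Byte 2: 0x9F = 10011111 (10xxxxxx ✓), payload 011111.
Byte 3: 0xA5 = 10100101 (10xxxxxx ✓), payload 100101.
Byte 4: 0x91 = 10010001 (10xxxxxx ✓), payload 010001.
Concatenate: 000011111100101010001 = 0x1F951 (21 bits → U+1F951).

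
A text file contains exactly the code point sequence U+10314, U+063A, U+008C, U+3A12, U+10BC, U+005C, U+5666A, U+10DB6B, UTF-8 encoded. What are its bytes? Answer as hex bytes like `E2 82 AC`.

U+10314: 4-byte form → F0 90 8C 94.
U+063A: 2-byte form → D8 BA.
U+008C: 2-byte form → C2 8C.
U+3A12: 3-byte form → E3 A8 92.
U+10BC: 3-byte form → E1 82 BC.
U+005C: 1-byte form → 5C.
U+5666A: 4-byte form → F1 96 99 AA.
U+10DB6B: 4-byte form → F4 8D AD AB.
Concatenated (23 bytes): F0 90 8C 94 D8 BA C2 8C E3 A8 92 E1 82 BC 5C F1 96 99 AA F4 8D AD AB.

F0 90 8C 94 D8 BA C2 8C E3 A8 92 E1 82 BC 5C F1 96 99 AA F4 8D AD AB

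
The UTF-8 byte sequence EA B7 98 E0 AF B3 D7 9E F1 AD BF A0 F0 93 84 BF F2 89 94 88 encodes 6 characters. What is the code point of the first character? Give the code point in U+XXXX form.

U+ADD8

Offset 0: leading byte 0xEA = 11101010 → 3-byte char #1 = EA B7 98.
Leading byte 0xEA = 11101010 matches 1110xxxx → 3-byte sequence.
Byte 1: 0xEA = 11101010, payload 1010 (4 bits).
Byte 2: 0xB7 = 10110111 (10xxxxxx ✓), payload 110111.
Byte 3: 0x98 = 10011000 (10xxxxxx ✓), payload 011000.
Concatenate: 1010110111011000 = 0xADD8 (16 bits → U+ADD8).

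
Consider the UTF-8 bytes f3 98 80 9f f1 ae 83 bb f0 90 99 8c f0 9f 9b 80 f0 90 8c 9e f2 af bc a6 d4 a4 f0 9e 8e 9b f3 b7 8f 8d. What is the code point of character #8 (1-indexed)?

Offset 0: leading byte 0xF3 = 11110011 → 4-byte char #1 = F3 98 80 9F.
Offset 4: leading byte 0xF1 = 11110001 → 4-byte char #2 = F1 AE 83 BB.
Offset 8: leading byte 0xF0 = 11110000 → 4-byte char #3 = F0 90 99 8C.
Offset 12: leading byte 0xF0 = 11110000 → 4-byte char #4 = F0 9F 9B 80.
Offset 16: leading byte 0xF0 = 11110000 → 4-byte char #5 = F0 90 8C 9E.
Offset 20: leading byte 0xF2 = 11110010 → 4-byte char #6 = F2 AF BC A6.
Offset 24: leading byte 0xD4 = 11010100 → 2-byte char #7 = D4 A4.
Offset 26: leading byte 0xF0 = 11110000 → 4-byte char #8 = F0 9E 8E 9B.
Leading byte 0xF0 = 11110000 matches 11110xxx → 4-byte sequence.
Byte 1: 0xF0 = 11110000, payload 000 (3 bits).
Byte 2: 0x9E = 10011110 (10xxxxxx ✓), payload 011110.
Byte 3: 0x8E = 10001110 (10xxxxxx ✓), payload 001110.
Byte 4: 0x9B = 10011011 (10xxxxxx ✓), payload 011011.
Concatenate: 000011110001110011011 = 0x1E39B (21 bits → U+1E39B).

U+1E39B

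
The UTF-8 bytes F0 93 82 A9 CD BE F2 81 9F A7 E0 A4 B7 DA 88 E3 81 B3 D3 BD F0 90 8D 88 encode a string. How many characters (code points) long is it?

8

Byte at offset 0: 0xF0 = 11110000 → 4-byte char (#1). Advance 4.
Byte at offset 4: 0xCD = 11001101 → 2-byte char (#2). Advance 2.
Byte at offset 6: 0xF2 = 11110010 → 4-byte char (#3). Advance 4.
Byte at offset 10: 0xE0 = 11100000 → 3-byte char (#4). Advance 3.
Byte at offset 13: 0xDA = 11011010 → 2-byte char (#5). Advance 2.
Byte at offset 15: 0xE3 = 11100011 → 3-byte char (#6). Advance 3.
Byte at offset 18: 0xD3 = 11010011 → 2-byte char (#7). Advance 2.
Byte at offset 20: 0xF0 = 11110000 → 4-byte char (#8). Advance 4.
Reached end at offset 24 after 8 code points.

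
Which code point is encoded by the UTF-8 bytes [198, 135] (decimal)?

Leading byte 0xC6 = 11000110 matches 110xxxxx → 2-byte sequence.
Byte 1: 0xC6 = 11000110, payload 00110 (5 bits).
Byte 2: 0x87 = 10000111 (10xxxxxx ✓), payload 000111.
Concatenate: 00110000111 = 0x187 (11 bits → U+0187).

U+0187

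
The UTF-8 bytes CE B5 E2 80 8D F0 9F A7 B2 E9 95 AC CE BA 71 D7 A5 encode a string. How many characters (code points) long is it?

Byte at offset 0: 0xCE = 11001110 → 2-byte char (#1). Advance 2.
Byte at offset 2: 0xE2 = 11100010 → 3-byte char (#2). Advance 3.
Byte at offset 5: 0xF0 = 11110000 → 4-byte char (#3). Advance 4.
Byte at offset 9: 0xE9 = 11101001 → 3-byte char (#4). Advance 3.
Byte at offset 12: 0xCE = 11001110 → 2-byte char (#5). Advance 2.
Byte at offset 14: 0x71 = 01110001 → 1-byte char (#6). Advance 1.
Byte at offset 15: 0xD7 = 11010111 → 2-byte char (#7). Advance 2.
Reached end at offset 17 after 7 code points.

7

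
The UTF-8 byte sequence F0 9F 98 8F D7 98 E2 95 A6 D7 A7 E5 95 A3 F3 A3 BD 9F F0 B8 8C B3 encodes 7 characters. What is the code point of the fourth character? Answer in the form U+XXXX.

U+05E7

Offset 0: leading byte 0xF0 = 11110000 → 4-byte char #1 = F0 9F 98 8F.
Offset 4: leading byte 0xD7 = 11010111 → 2-byte char #2 = D7 98.
Offset 6: leading byte 0xE2 = 11100010 → 3-byte char #3 = E2 95 A6.
Offset 9: leading byte 0xD7 = 11010111 → 2-byte char #4 = D7 A7.
Leading byte 0xD7 = 11010111 matches 110xxxxx → 2-byte sequence.
Byte 1: 0xD7 = 11010111, payload 10111 (5 bits).
Byte 2: 0xA7 = 10100111 (10xxxxxx ✓), payload 100111.
Concatenate: 10111100111 = 0x5E7 (11 bits → U+05E7).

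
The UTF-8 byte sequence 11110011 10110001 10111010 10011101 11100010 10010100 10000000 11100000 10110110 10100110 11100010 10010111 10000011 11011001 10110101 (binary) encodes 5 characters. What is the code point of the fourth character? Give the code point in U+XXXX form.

U+25C3

Offset 0: leading byte 0xF3 = 11110011 → 4-byte char #1 = F3 B1 BA 9D.
Offset 4: leading byte 0xE2 = 11100010 → 3-byte char #2 = E2 94 80.
Offset 7: leading byte 0xE0 = 11100000 → 3-byte char #3 = E0 B6 A6.
Offset 10: leading byte 0xE2 = 11100010 → 3-byte char #4 = E2 97 83.
Leading byte 0xE2 = 11100010 matches 1110xxxx → 3-byte sequence.
Byte 1: 0xE2 = 11100010, payload 0010 (4 bits).
Byte 2: 0x97 = 10010111 (10xxxxxx ✓), payload 010111.
Byte 3: 0x83 = 10000011 (10xxxxxx ✓), payload 000011.
Concatenate: 0010010111000011 = 0x25C3 (16 bits → U+25C3).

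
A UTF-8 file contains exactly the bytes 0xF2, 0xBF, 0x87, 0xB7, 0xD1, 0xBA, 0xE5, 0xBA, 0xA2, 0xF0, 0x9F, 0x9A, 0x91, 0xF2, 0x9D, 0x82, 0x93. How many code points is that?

Byte at offset 0: 0xF2 = 11110010 → 4-byte char (#1). Advance 4.
Byte at offset 4: 0xD1 = 11010001 → 2-byte char (#2). Advance 2.
Byte at offset 6: 0xE5 = 11100101 → 3-byte char (#3). Advance 3.
Byte at offset 9: 0xF0 = 11110000 → 4-byte char (#4). Advance 4.
Byte at offset 13: 0xF2 = 11110010 → 4-byte char (#5). Advance 4.
Reached end at offset 17 after 5 code points.

5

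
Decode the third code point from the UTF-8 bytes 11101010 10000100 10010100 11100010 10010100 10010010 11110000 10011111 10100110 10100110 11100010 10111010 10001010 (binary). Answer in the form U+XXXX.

U+1F9A6

Offset 0: leading byte 0xEA = 11101010 → 3-byte char #1 = EA 84 94.
Offset 3: leading byte 0xE2 = 11100010 → 3-byte char #2 = E2 94 92.
Offset 6: leading byte 0xF0 = 11110000 → 4-byte char #3 = F0 9F A6 A6.
Leading byte 0xF0 = 11110000 matches 11110xxx → 4-byte sequence.
Byte 1: 0xF0 = 11110000, payload 000 (3 bits).
Byte 2: 0x9F = 10011111 (10xxxxxx ✓), payload 011111.
Byte 3: 0xA6 = 10100110 (10xxxxxx ✓), payload 100110.
Byte 4: 0xA6 = 10100110 (10xxxxxx ✓), payload 100110.
Concatenate: 000011111100110100110 = 0x1F9A6 (21 bits → U+1F9A6).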